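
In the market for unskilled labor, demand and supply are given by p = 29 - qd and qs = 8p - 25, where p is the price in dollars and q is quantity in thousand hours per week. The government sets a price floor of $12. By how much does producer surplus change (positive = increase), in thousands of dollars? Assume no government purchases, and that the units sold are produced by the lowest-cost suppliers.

Rearranging demand gives qd = 29 - p. In a free market, 29 - p = 8p - 25 gives the equilibrium p* = 6, q* = 23.
The floor of 12 is above the equilibrium price 6, so it binds.
At p = 12: qd = 29 - 12 = 17 and qs = 8·12 - 25 = 71.
Producer surplus without the control is ½ · (6 - 3.125) · 23 = 33.0625.
With the floor, 17 units are sold at 12. The supply price at q = 17 is 5.25, so PS = ½ · [(12 - 3.125) + (12 - 5.25)] · 17 = 132.8125.
Change in producer surplus = 132.8125 - 33.0625 = 99.75.

99.75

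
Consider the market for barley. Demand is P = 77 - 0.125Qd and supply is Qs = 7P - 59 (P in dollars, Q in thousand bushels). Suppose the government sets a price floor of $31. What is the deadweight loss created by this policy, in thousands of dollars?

0

Rearranging demand gives Qd = 616 - 8P. Setting quantity demanded equal to quantity supplied, 616 - 8P = 7P - 59, gives P* = 45 and Q* = 256.
Since 31 is below P* = 45, the floor does not bind and the free-market outcome prevails.
Since the control does not bind, no trades are prevented and deadweight loss is zero.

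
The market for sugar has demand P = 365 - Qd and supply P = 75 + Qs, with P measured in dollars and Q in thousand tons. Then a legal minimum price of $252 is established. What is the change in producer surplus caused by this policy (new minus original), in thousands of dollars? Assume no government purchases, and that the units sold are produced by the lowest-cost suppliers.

Rearranging demand gives Qd = 365 - P; rearranging supply gives Qs = P - 75. Equilibrium: 365 - P = P - 75, so 440 = 2P and P* = 220, Q* = 145.
Since 252 > 220, the floor is binding.
At P = 252: Qd = 365 - 252 = 113 and Qs = 252 - 75 = 177.
Producer surplus without the control is ½ · (220 - 75) · 145 = 10512.5.
With the floor, 113 units are sold at 252. The supply price at Q = 113 is 188, so PS = ½ · [(252 - 75) + (252 - 188)] · 113 = 13616.5.
Change in producer surplus = 13616.5 - 10512.5 = 3104.

3104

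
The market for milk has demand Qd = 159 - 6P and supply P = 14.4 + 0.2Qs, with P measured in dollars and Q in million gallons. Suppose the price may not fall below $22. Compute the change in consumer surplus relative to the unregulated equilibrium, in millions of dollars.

Rearranging supply gives Qs = 5P - 72. Equilibrium: 159 - 6P = 5P - 72, so 231 = 11P and P* = 21, Q* = 33.
Because the floor (22) lies above the market-clearing price, it is binding.
At P = 22: Qd = 159 - 6·22 = 27 and Qs = 5·22 - 72 = 38.
Consumer surplus without the control is ½ · (26.5 - 21) · 33 = 90.75.
With the floor, consumers buy 27 units at 22, so CS = ½ · (26.5 - 22) · 27 = 60.75.
Change in consumer surplus = 60.75 - 90.75 = -30.

-30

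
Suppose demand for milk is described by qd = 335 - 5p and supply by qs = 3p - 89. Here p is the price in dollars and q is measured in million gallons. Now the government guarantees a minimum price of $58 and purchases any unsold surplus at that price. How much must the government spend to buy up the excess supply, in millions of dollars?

2320

Equilibrium: 335 - 5p = 3p - 89, so 424 = 8p and p* = 53, q* = 70.
The floor of 58 is above the equilibrium price 53, so it binds.
At p = 58: qd = 335 - 5·58 = 45 and qs = 3·58 - 89 = 85.
Surplus = qs - qd = 40.
Government expenditure = surplus × support price = 40 × 58 = 2320.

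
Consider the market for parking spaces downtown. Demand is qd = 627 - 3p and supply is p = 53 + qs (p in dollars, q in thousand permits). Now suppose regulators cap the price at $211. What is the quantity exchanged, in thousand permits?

Rearranging supply gives qs = p - 53. Setting quantity demanded equal to quantity supplied, 627 - 3p = p - 53, gives p* = 170 and q* = 117.
The ceiling of 211 is above the equilibrium price 170, so it is not binding; the market clears at p* = 170, q* = 117.

117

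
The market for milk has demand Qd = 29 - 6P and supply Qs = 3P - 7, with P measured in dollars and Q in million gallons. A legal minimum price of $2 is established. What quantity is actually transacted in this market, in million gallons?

5

Without the control the market clears where 29 - 6P = 3P - 7, i.e. P* = 4 and Q* = 5.
The floor of 2 is below the equilibrium price 4, so it is not binding; the market clears at P* = 4, Q* = 5.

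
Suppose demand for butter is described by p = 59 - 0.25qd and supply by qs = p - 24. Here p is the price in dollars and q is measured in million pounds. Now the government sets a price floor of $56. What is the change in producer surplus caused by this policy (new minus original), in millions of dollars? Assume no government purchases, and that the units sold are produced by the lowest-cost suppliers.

-80

Rearranging demand gives qd = 236 - 4p. Without the control the market clears where 236 - 4p = p - 24, i.e. p* = 52 and q* = 28.
The floor of 56 is above the equilibrium price 52, so it binds.
At p = 56: qd = 236 - 4·56 = 12 and qs = 56 - 24 = 32.
Producer surplus without the control is ½ · (52 - 24) · 28 = 392.
With the floor, 12 units are sold at 56. The supply price at q = 12 is 36, so PS = ½ · [(56 - 24) + (56 - 36)] · 12 = 312.
Change in producer surplus = 312 - 392 = -80.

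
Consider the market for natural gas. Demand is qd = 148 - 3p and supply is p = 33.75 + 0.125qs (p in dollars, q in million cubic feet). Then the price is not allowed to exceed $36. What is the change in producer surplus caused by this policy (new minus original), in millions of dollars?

Rearranging supply gives qs = 8p - 270. In a free market, 148 - 3p = 8p - 270 gives the equilibrium p* = 38, q* = 34.
Because the ceiling (36) lies below the market-clearing price, it is binding.
At p = 36: qd = 148 - 3·36 = 40 and qs = 8·36 - 270 = 18.
Producer surplus without the control is ½ · (38 - 33.75) · 34 = 72.25.
With the ceiling, producers sell 18 units at 36, so PS = ½ · (36 - 33.75) · 18 = 20.25.
Change in producer surplus = 20.25 - 72.25 = -52.

-52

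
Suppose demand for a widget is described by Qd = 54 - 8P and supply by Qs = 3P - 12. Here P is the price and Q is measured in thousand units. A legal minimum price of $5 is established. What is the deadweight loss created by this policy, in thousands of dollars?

Without the control the market clears where 54 - 8P = 3P - 12, i.e. P* = 6 and Q* = 6.
Since 5 is below P* = 6, the floor does not bind and the free-market outcome prevails.
Since the control does not bind, no trades are prevented and deadweight loss is zero.

0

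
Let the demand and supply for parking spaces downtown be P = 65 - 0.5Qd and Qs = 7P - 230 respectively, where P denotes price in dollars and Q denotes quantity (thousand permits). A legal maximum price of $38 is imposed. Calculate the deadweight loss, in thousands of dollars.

63

Rearranging demand gives Qd = 130 - 2P. In a free market, 130 - 2P = 7P - 230 gives the equilibrium P* = 40, Q* = 50.
Because the ceiling (38) lies below the market-clearing price, it is binding.
At P = 38: Qd = 130 - 2·38 = 54 and Qs = 7·38 - 230 = 36.
Quantity traded falls to 36. At Q = 36 the demand price is (130 - 36)/2 = 47 and the supply price is (230 + 36)/7 = 38.
Deadweight loss = ½ · (47 - 38) · (50 - 36) = ½ · 9 · 14 = 63.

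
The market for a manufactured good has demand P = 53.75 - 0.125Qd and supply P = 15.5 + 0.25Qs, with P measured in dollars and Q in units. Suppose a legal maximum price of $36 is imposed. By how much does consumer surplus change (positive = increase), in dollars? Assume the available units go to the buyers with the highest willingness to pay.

Rearranging demand gives Qd = 430 - 8P; rearranging supply gives Qs = 4P - 62. Without the control the market clears where 430 - 8P = 4P - 62, i.e. P* = 41 and Q* = 102.
Since 36 < 41, the ceiling is binding.
At P = 36: Qd = 430 - 8·36 = 142 and Qs = 4·36 - 62 = 82.
Consumer surplus without the control is ½ · (53.75 - 41) · 102 = 650.25.
With the ceiling, 82 units are sold at 36 (assume they go to the highest-value buyers). The demand price at Q = 82 is 43.5, so CS = ½ · [(53.75 - 36) + (43.5 - 36)] · 82 = 1035.25.
Change in consumer surplus = 1035.25 - 650.25 = 385.

385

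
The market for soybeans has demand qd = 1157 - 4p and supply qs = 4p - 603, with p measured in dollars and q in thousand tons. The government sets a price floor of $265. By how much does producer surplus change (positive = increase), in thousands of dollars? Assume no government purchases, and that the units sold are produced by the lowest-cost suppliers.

Without the control the market clears where 1157 - 4p = 4p - 603, i.e. p* = 220 and q* = 277.
Because the floor (265) lies above the market-clearing price, it is binding.
At p = 265: qd = 1157 - 4·265 = 97 and qs = 4·265 - 603 = 457.
Producer surplus without the control is ½ · (220 - 150.75) · 277 = 9591.125.
With the floor, 97 units are sold at 265. The supply price at q = 97 is 175, so PS = ½ · [(265 - 150.75) + (265 - 175)] · 97 = 9906.125.
Change in producer surplus = 9906.125 - 9591.125 = 315.

315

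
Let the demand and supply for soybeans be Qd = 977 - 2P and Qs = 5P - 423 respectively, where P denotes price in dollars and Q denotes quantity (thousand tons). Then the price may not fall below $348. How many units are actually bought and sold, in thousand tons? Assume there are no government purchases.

281

In a free market, 977 - 2P = 5P - 423 gives the equilibrium P* = 200, Q* = 577.
Because the floor (348) lies above the market-clearing price, it is binding.
At P = 348: Qd = 977 - 2·348 = 281 and Qs = 5·348 - 423 = 1317.
The quantity actually transacted is the short side, demand: 281.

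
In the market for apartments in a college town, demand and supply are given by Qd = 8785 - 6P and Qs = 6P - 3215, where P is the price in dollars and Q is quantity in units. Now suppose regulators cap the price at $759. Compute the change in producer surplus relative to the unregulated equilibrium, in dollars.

Setting quantity demanded equal to quantity supplied, 8785 - 6P = 6P - 3215, gives P* = 1000 and Q* = 2785.
Because the ceiling (759) lies below the market-clearing price, it is binding.
At P = 759: Qd = 8785 - 6·759 = 4231 and Qs = 6·759 - 3215 = 1339.
Producer surplus without the control is ½ · (1000 - 3215/6) · 2785 = 7756225/12.
With the ceiling, producers sell 1339 units at 759, so PS = ½ · (759 - 3215/6) · 1339 = 1792921/12.
Change in producer surplus = 1792921/12 - 7756225/12 = -496942.

-496942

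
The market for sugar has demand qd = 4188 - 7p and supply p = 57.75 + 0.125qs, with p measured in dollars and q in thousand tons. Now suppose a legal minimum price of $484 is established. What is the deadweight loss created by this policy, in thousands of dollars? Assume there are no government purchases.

198686.25

Rearranging supply gives qs = 8p - 462. Without the control the market clears where 4188 - 7p = 8p - 462, i.e. p* = 310 and q* = 2018.
Because the floor (484) lies above the market-clearing price, it is binding.
At p = 484: qd = 4188 - 7·484 = 800 and qs = 8·484 - 462 = 3410.
Quantity traded falls to 800. At q = 800 the demand price is (4188 - 800)/7 = 484 and the supply price is (462 + 800)/8 = 157.75.
Deadweight loss = ½ · (484 - 157.75) · (2018 - 800) = ½ · 326.25 · 1218 = 198686.25.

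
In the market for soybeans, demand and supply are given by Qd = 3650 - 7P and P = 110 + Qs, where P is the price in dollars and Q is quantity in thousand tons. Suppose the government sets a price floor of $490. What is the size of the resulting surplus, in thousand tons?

160

Rearranging supply gives Qs = P - 110. Without the control the market clears where 3650 - 7P = P - 110, i.e. P* = 470 and Q* = 360.
Because the floor (490) lies above the market-clearing price, it is binding.
At P = 490: Qd = 3650 - 7·490 = 220 and Qs = 490 - 110 = 380.
Surplus = Qs - Qd = 380 - 220 = 160.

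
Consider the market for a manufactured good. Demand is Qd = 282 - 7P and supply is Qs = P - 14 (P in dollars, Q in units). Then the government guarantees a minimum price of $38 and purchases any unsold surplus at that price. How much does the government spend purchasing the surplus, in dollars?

304

Equilibrium: 282 - 7P = P - 14, so 296 = 8P and P* = 37, Q* = 23.
Because the floor (38) lies above the market-clearing price, it is binding.
At P = 38: Qd = 282 - 7·38 = 16 and Qs = 38 - 14 = 24.
Surplus = Qs - Qd = 8.
Government expenditure = surplus × support price = 8 × 38 = 304.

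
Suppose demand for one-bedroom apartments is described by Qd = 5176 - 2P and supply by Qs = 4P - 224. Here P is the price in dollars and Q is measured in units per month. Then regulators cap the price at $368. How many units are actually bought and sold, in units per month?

Without the control the market clears where 5176 - 2P = 4P - 224, i.e. P* = 900 and Q* = 3376.
Since 368 < 900, the ceiling is binding.
At P = 368: Qd = 5176 - 2·368 = 4440 and Qs = 4·368 - 224 = 1248.
The quantity actually transacted is the short side, supply: 1248.

1248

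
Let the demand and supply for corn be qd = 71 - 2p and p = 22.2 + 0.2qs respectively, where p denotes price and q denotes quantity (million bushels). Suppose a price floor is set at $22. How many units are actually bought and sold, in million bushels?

19

Rearranging supply gives qs = 5p - 111. Equilibrium: 71 - 2p = 5p - 111, so 182 = 7p and p* = 26, q* = 19.
The floor of 22 is below the equilibrium price 26, so it is not binding; the market clears at p* = 26, q* = 19.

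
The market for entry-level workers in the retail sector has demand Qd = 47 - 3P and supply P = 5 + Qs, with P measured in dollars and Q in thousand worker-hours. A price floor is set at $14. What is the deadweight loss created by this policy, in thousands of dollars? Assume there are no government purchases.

Rearranging supply gives Qs = P - 5. Setting quantity demanded equal to quantity supplied, 47 - 3P = P - 5, gives P* = 13 and Q* = 8.
Because the floor (14) lies above the market-clearing price, it is binding.
At P = 14: Qd = 47 - 3·14 = 5 and Qs = 14 - 5 = 9.
Quantity traded falls to 5. At Q = 5 the demand price is (47 - 5)/3 = 14 and the supply price is 5 + 5 = 10.
Deadweight loss = ½ · (14 - 10) · (8 - 5) = ½ · 4 · 3 = 6.

6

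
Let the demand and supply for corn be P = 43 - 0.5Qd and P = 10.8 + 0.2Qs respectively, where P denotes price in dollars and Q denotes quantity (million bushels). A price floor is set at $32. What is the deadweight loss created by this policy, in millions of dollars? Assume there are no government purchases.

Rearranging demand gives Qd = 86 - 2P; rearranging supply gives Qs = 5P - 54. Equilibrium: 86 - 2P = 5P - 54, so 140 = 7P and P* = 20, Q* = 46.
Since 32 > 20, the floor is binding.
At P = 32: Qd = 86 - 2·32 = 22 and Qs = 5·32 - 54 = 106.
Quantity traded falls to 22. At Q = 22 the demand price is (86 - 22)/2 = 32 and the supply price is (54 + 22)/5 = 15.2.
Deadweight loss = ½ · (32 - 15.2) · (46 - 22) = ½ · 16.8 · 24 = 201.6.

201.6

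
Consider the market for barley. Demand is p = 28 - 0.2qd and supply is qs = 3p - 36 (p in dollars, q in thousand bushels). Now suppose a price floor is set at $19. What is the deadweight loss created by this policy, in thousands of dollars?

0

Rearranging demand gives qd = 140 - 5p. In a free market, 140 - 5p = 3p - 36 gives the equilibrium p* = 22, q* = 30.
The floor of 19 is below the equilibrium price 22, so it is not binding; the market clears at p* = 22, q* = 30.
Since the control does not bind, no trades are prevented and deadweight loss is zero.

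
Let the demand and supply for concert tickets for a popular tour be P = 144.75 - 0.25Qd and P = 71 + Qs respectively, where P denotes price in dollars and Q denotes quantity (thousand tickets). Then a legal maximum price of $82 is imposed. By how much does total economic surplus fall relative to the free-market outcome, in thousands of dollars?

1440

Rearranging demand gives Qd = 579 - 4P; rearranging supply gives Qs = P - 71. Equilibrium: 579 - 4P = P - 71, so 650 = 5P and P* = 130, Q* = 59.
Because the ceiling (82) lies below the market-clearing price, it is binding.
At P = 82: Qd = 579 - 4·82 = 251 and Qs = 82 - 71 = 11.
Quantity traded falls to 11. At Q = 11 the demand price is (579 - 11)/4 = 142 and the supply price is 71 + 11 = 82.
Deadweight loss = ½ · (142 - 82) · (59 - 11) = ½ · 60 · 48 = 1440.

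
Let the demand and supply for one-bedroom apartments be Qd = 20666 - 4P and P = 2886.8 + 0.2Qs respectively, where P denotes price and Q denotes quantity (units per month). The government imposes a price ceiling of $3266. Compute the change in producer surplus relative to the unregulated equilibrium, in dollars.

Rearranging supply gives Qs = 5P - 14434. Equilibrium: 20666 - 4P = 5P - 14434, so 35100 = 9P and P* = 3900, Q* = 5066.
The ceiling of 3266 is below the equilibrium price 3900, so it binds.
At P = 3266: Qd = 20666 - 4·3266 = 7602 and Qs = 5·3266 - 14434 = 1896.
Producer surplus without the control is ½ · (3900 - 2886.8) · 5066 = 2566435.6.
With the ceiling, producers sell 1896 units at 3266, so PS = ½ · (3266 - 2886.8) · 1896 = 359481.6.
Change in producer surplus = 359481.6 - 2566435.6 = -2206954.

-2206954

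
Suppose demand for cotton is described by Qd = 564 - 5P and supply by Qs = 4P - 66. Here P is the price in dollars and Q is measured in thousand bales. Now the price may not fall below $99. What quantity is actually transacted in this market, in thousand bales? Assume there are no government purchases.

In a free market, 564 - 5P = 4P - 66 gives the equilibrium P* = 70, Q* = 214.
The floor of 99 is above the equilibrium price 70, so it binds.
At P = 99: Qd = 564 - 5·99 = 69 and Qs = 4·99 - 66 = 330.
The quantity actually transacted is the short side, demand: 69.

69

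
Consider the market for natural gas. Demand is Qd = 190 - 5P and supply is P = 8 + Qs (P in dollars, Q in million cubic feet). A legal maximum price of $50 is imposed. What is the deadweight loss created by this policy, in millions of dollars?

Rearranging supply gives Qs = P - 8. Setting quantity demanded equal to quantity supplied, 190 - 5P = P - 8, gives P* = 33 and Q* = 25.
Since 50 is above P* = 33, the ceiling does not bind and the free-market outcome prevails.
Since the control does not bind, no trades are prevented and deadweight loss is zero.

0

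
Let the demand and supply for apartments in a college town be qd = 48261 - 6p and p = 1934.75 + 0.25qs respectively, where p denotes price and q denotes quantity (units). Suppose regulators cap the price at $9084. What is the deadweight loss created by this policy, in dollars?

0

Rearranging supply gives qs = 4p - 7739. Without the control the market clears where 48261 - 6p = 4p - 7739, i.e. p* = 5600 and q* = 14661.
The ceiling of 9084 is above the equilibrium price 5600, so it is not binding; the market clears at p* = 5600, q* = 14661.
Since the control does not bind, no trades are prevented and deadweight loss is zero.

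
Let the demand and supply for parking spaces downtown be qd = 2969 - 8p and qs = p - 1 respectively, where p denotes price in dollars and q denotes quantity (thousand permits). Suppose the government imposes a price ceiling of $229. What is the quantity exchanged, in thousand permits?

228

Setting quantity demanded equal to quantity supplied, 2969 - 8p = p - 1, gives p* = 330 and q* = 329.
Since 229 < 330, the ceiling is binding.
At p = 229: qd = 2969 - 8·229 = 1137 and qs = 229 - 1 = 228.
The quantity actually transacted is the short side, supply: 228.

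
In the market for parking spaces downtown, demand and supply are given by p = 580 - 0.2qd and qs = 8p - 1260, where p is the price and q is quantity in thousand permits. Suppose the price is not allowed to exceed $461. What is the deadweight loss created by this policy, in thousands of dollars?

Rearranging demand gives qd = 2900 - 5p. Setting quantity demanded equal to quantity supplied, 2900 - 5p = 8p - 1260, gives p* = 320 and q* = 1300.
Since 461 is above p* = 320, the ceiling does not bind and the free-market outcome prevails.
Since the control does not bind, no trades are prevented and deadweight loss is zero.

0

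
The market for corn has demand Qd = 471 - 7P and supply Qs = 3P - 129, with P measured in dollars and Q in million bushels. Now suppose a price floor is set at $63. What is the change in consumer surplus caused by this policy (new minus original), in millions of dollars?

-121.5

Setting quantity demanded equal to quantity supplied, 471 - 7P = 3P - 129, gives P* = 60 and Q* = 51.
Because the floor (63) lies above the market-clearing price, it is binding.
At P = 63: Qd = 471 - 7·63 = 30 and Qs = 3·63 - 129 = 60.
Consumer surplus without the control is ½ · (471/7 - 60) · 51 = 2601/14.
With the floor, consumers buy 30 units at 63, so CS = ½ · (471/7 - 63) · 30 = 450/7.
Change in consumer surplus = 450/7 - 2601/14 = -121.5.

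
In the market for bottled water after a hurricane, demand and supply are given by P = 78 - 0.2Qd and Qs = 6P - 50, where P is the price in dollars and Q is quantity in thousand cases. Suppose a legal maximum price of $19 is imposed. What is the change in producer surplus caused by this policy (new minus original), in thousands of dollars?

Rearranging demand gives Qd = 390 - 5P. Without the control the market clears where 390 - 5P = 6P - 50, i.e. P* = 40 and Q* = 190.
Because the ceiling (19) lies below the market-clearing price, it is binding.
At P = 19: Qd = 390 - 5·19 = 295 and Qs = 6·19 - 50 = 64.
Producer surplus without the control is ½ · (40 - 25/3) · 190 = 9025/3.
With the ceiling, producers sell 64 units at 19, so PS = ½ · (19 - 25/3) · 64 = 1024/3.
Change in producer surplus = 1024/3 - 9025/3 = -2667.

-2667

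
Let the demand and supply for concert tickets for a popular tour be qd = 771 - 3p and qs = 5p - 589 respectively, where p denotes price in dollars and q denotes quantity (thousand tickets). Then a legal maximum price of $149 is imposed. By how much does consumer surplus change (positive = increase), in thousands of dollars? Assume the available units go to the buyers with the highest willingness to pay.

In a free market, 771 - 3p = 5p - 589 gives the equilibrium p* = 170, q* = 261.
Since 149 < 170, the ceiling is binding.
At p = 149: qd = 771 - 3·149 = 324 and qs = 5·149 - 589 = 156.
Consumer surplus without the control is ½ · (257 - 170) · 261 = 11353.5.
With the ceiling, 156 units are sold at 149 (assume they go to the highest-value buyers). The demand price at q = 156 is 205, so CS = ½ · [(257 - 149) + (205 - 149)] · 156 = 12792.
Change in consumer surplus = 12792 - 11353.5 = 1438.5.

1438.5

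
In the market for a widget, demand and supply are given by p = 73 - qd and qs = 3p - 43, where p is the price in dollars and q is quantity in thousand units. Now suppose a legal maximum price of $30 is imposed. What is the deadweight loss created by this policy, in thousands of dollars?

Rearranging demand gives qd = 73 - p. Without the control the market clears where 73 - p = 3p - 43, i.e. p* = 29 and q* = 44.
The ceiling of 30 is above the equilibrium price 29, so it is not binding; the market clears at p* = 29, q* = 44.
Since the control does not bind, no trades are prevented and deadweight loss is zero.

0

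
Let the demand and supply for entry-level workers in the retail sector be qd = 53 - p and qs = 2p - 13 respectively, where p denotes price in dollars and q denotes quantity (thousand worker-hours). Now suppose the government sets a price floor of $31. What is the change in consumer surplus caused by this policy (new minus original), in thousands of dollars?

Equilibrium: 53 - p = 2p - 13, so 66 = 3p and p* = 22, q* = 31.
The floor of 31 is above the equilibrium price 22, so it binds.
At p = 31: qd = 53 - 31 = 22 and qs = 2·31 - 13 = 49.
Consumer surplus without the control is ½ · (53 - 22) · 31 = 480.5.
With the floor, consumers buy 22 units at 31, so CS = ½ · (53 - 31) · 22 = 242.
Change in consumer surplus = 242 - 480.5 = -238.5.

-238.5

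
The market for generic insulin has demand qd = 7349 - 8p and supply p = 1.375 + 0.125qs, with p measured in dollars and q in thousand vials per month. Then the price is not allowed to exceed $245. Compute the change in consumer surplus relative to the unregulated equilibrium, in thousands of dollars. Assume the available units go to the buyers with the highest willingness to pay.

234135

Rearranging supply gives qs = 8p - 11. Equilibrium: 7349 - 8p = 8p - 11, so 7360 = 16p and p* = 460, q* = 3669.
Because the ceiling (245) lies below the market-clearing price, it is binding.
At p = 245: qd = 7349 - 8·245 = 5389 and qs = 8·245 - 11 = 1949.
Consumer surplus without the control is ½ · (918.625 - 460) · 3669 = 841347.5625.
With the ceiling, 1949 units are sold at 245 (assume they go to the highest-value buyers). The demand price at q = 1949 is 675, so CS = ½ · [(918.625 - 245) + (675 - 245)] · 1949 = 1075482.5625.
Change in consumer surplus = 1075482.5625 - 841347.5625 = 234135.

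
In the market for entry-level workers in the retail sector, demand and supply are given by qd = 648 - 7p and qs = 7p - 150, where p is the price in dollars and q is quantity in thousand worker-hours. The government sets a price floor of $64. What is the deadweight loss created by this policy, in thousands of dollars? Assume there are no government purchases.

343

Without the control the market clears where 648 - 7p = 7p - 150, i.e. p* = 57 and q* = 249.
Because the floor (64) lies above the market-clearing price, it is binding.
At p = 64: qd = 648 - 7·64 = 200 and qs = 7·64 - 150 = 298.
Quantity traded falls to 200. At q = 200 the demand price is (648 - 200)/7 = 64 and the supply price is (150 + 200)/7 = 50.
Deadweight loss = ½ · (64 - 50) · (249 - 200) = ½ · 14 · 49 = 343.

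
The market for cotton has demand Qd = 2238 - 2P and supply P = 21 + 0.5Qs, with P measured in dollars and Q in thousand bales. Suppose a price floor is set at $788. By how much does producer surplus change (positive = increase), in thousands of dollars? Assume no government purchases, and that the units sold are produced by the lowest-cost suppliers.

Rearranging supply gives Qs = 2P - 42. Equilibrium: 2238 - 2P = 2P - 42, so 2280 = 4P and P* = 570, Q* = 1098.
The floor of 788 is above the equilibrium price 570, so it binds.
At P = 788: Qd = 2238 - 2·788 = 662 and Qs = 2·788 - 42 = 1534.
Producer surplus without the control is ½ · (570 - 21) · 1098 = 301401.
With the floor, 662 units are sold at 788. The supply price at Q = 662 is 352, so PS = ½ · [(788 - 21) + (788 - 352)] · 662 = 398193.
Change in producer surplus = 398193 - 301401 = 96792.

96792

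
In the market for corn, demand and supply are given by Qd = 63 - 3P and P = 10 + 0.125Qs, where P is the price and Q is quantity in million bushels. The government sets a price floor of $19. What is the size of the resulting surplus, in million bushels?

66

Rearranging supply gives Qs = 8P - 80. In a free market, 63 - 3P = 8P - 80 gives the equilibrium P* = 13, Q* = 24.
Because the floor (19) lies above the market-clearing price, it is binding.
At P = 19: Qd = 63 - 3·19 = 6 and Qs = 8·19 - 80 = 72.
Surplus = Qs - Qd = 72 - 6 = 66.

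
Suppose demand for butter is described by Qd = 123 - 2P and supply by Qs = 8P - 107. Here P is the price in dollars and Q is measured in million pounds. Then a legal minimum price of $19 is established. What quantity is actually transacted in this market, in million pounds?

Equilibrium: 123 - 2P = 8P - 107, so 230 = 10P and P* = 23, Q* = 77.
Since 19 is below P* = 23, the floor does not bind and the free-market outcome prevails.

77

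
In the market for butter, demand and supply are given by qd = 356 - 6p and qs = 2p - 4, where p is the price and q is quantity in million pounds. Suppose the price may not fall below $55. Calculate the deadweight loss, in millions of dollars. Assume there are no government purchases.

1200

Setting quantity demanded equal to quantity supplied, 356 - 6p = 2p - 4, gives p* = 45 and q* = 86.
The floor of 55 is above the equilibrium price 45, so it binds.
At p = 55: qd = 356 - 6·55 = 26 and qs = 2·55 - 4 = 106.
Quantity traded falls to 26. At q = 26 the demand price is (356 - 26)/6 = 55 and the supply price is (4 + 26)/2 = 15.
Deadweight loss = ½ · (55 - 15) · (86 - 26) = ½ · 40 · 60 = 1200.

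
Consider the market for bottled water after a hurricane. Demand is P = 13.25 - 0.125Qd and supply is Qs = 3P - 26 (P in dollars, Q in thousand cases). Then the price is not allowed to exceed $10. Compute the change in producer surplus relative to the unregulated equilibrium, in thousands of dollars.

-14

Rearranging demand gives Qd = 106 - 8P. Without the control the market clears where 106 - 8P = 3P - 26, i.e. P* = 12 and Q* = 10.
Since 10 < 12, the ceiling is binding.
At P = 10: Qd = 106 - 8·10 = 26 and Qs = 3·10 - 26 = 4.
Producer surplus without the control is ½ · (12 - 26/3) · 10 = 50/3.
With the ceiling, producers sell 4 units at 10, so PS = ½ · (10 - 26/3) · 4 = 8/3.
Change in producer surplus = 8/3 - 50/3 = -14.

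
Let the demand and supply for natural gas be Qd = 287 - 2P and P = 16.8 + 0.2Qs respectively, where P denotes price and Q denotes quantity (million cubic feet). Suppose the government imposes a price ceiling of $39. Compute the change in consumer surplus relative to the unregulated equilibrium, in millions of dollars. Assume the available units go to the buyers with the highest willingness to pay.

329

Rearranging supply gives Qs = 5P - 84. Equilibrium: 287 - 2P = 5P - 84, so 371 = 7P and P* = 53, Q* = 181.
Since 39 < 53, the ceiling is binding.
At P = 39: Qd = 287 - 2·39 = 209 and Qs = 5·39 - 84 = 111.
Consumer surplus without the control is ½ · (143.5 - 53) · 181 = 8190.25.
With the ceiling, 111 units are sold at 39 (assume they go to the highest-value buyers). The demand price at Q = 111 is 88, so CS = ½ · [(143.5 - 39) + (88 - 39)] · 111 = 8519.25.
Change in consumer surplus = 8519.25 - 8190.25 = 329.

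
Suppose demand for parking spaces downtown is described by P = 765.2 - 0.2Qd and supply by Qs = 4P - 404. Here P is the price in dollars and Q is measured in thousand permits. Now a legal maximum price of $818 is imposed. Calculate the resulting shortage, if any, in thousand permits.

Rearranging demand gives Qd = 3826 - 5P. In a free market, 3826 - 5P = 4P - 404 gives the equilibrium P* = 470, Q* = 1476.
Since 818 is above P* = 470, the ceiling does not bind and the free-market outcome prevails.
Since the control does not bind, there is no shortage.

0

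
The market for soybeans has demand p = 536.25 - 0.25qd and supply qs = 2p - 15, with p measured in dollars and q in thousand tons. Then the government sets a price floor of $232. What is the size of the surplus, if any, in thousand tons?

Rearranging demand gives qd = 2145 - 4p. Without the control the market clears where 2145 - 4p = 2p - 15, i.e. p* = 360 and q* = 705.
The floor of 232 is below the equilibrium price 360, so it is not binding; the market clears at p* = 360, q* = 705.
Since the control does not bind, there is no surplus.

0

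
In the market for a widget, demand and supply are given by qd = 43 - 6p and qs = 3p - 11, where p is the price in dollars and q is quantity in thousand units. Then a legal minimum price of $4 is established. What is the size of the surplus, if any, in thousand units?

0

In a free market, 43 - 6p = 3p - 11 gives the equilibrium p* = 6, q* = 7.
Since 4 is below p* = 6, the floor does not bind and the free-market outcome prevails.
Since the control does not bind, there is no surplus.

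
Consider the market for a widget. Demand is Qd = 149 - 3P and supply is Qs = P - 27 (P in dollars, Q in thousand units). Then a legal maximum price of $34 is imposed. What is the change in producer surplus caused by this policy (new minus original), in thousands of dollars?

Equilibrium: 149 - 3P = P - 27, so 176 = 4P and P* = 44, Q* = 17.
Because the ceiling (34) lies below the market-clearing price, it is binding.
At P = 34: Qd = 149 - 3·34 = 47 and Qs = 34 - 27 = 7.
Producer surplus without the control is ½ · (44 - 27) · 17 = 144.5.
With the ceiling, producers sell 7 units at 34, so PS = ½ · (34 - 27) · 7 = 24.5.
Change in producer surplus = 24.5 - 144.5 = -120.

-120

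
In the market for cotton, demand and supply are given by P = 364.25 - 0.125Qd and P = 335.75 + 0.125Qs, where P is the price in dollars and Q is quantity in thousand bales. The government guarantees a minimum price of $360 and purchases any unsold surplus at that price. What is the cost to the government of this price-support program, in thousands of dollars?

Rearranging demand gives Qd = 2914 - 8P; rearranging supply gives Qs = 8P - 2686. Without the control the market clears where 2914 - 8P = 8P - 2686, i.e. P* = 350 and Q* = 114.
Because the floor (360) lies above the market-clearing price, it is binding.
At P = 360: Qd = 2914 - 8·360 = 34 and Qs = 8·360 - 2686 = 194.
Surplus = Qs - Qd = 160.
Government expenditure = surplus × support price = 160 × 360 = 57600.

57600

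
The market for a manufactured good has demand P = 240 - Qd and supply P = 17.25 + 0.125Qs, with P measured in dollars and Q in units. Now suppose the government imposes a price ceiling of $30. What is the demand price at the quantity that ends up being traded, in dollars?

138

Rearranging demand gives Qd = 240 - P; rearranging supply gives Qs = 8P - 138. In a free market, 240 - P = 8P - 138 gives the equilibrium P* = 42, Q* = 198.
Because the ceiling (30) lies below the market-clearing price, it is binding.
At P = 30: Qd = 240 - 30 = 210 and Qs = 8·30 - 138 = 102.
Only 102 units reach the market. On the demand curve, the marginal buyer's willingness to pay at Q = 102 is (240 - 102) = 138.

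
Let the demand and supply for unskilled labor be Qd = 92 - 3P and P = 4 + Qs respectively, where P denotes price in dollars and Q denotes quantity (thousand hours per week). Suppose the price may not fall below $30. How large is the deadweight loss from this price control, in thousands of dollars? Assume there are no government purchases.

216

Rearranging supply gives Qs = P - 4. Without the control the market clears where 92 - 3P = P - 4, i.e. P* = 24 and Q* = 20.
The floor of 30 is above the equilibrium price 24, so it binds.
At P = 30: Qd = 92 - 3·30 = 2 and Qs = 30 - 4 = 26.
Quantity traded falls to 2. At Q = 2 the demand price is (92 - 2)/3 = 30 and the supply price is 4 + 2 = 6.
Deadweight loss = ½ · (30 - 6) · (20 - 2) = ½ · 24 · 18 = 216.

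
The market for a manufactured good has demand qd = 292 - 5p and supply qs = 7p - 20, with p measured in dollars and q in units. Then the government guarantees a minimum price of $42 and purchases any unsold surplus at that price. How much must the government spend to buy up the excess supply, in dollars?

Setting quantity demanded equal to quantity supplied, 292 - 5p = 7p - 20, gives p* = 26 and q* = 162.
Since 42 > 26, the floor is binding.
At p = 42: qd = 292 - 5·42 = 82 and qs = 7·42 - 20 = 274.
Surplus = qs - qd = 192.
Government expenditure = surplus × support price = 192 × 42 = 8064.

8064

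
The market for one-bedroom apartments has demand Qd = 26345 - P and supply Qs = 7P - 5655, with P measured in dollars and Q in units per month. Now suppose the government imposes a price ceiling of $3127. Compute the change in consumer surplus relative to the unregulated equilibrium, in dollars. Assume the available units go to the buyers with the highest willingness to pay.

-4499878.5

Equilibrium: 26345 - P = 7P - 5655, so 32000 = 8P and P* = 4000, Q* = 22345.
Because the ceiling (3127) lies below the market-clearing price, it is binding.
At P = 3127: Qd = 26345 - 3127 = 23218 and Qs = 7·3127 - 5655 = 16234.
Consumer surplus without the control is ½ · (26345 - 4000) · 22345 = 249649512.5.
With the ceiling, 16234 units are sold at 3127 (assume they go to the highest-value buyers). The demand price at Q = 16234 is 10111, so CS = ½ · [(26345 - 3127) + (10111 - 3127)] · 16234 = 245149634.
Change in consumer surplus = 245149634 - 249649512.5 = -4499878.5.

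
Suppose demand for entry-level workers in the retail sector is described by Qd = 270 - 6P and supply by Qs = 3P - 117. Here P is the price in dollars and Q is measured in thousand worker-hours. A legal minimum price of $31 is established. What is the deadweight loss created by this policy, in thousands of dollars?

0

In a free market, 270 - 6P = 3P - 117 gives the equilibrium P* = 43, Q* = 12.
The floor of 31 is below the equilibrium price 43, so it is not binding; the market clears at P* = 43, Q* = 12.
Since the control does not bind, no trades are prevented and deadweight loss is zero.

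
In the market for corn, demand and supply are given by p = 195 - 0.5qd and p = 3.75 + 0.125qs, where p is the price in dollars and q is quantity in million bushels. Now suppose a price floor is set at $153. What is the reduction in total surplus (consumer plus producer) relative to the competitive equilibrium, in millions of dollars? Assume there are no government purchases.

Rearranging demand gives qd = 390 - 2p; rearranging supply gives qs = 8p - 30. Equilibrium: 390 - 2p = 8p - 30, so 420 = 10p and p* = 42, q* = 306.
The floor of 153 is above the equilibrium price 42, so it binds.
At p = 153: qd = 390 - 2·153 = 84 and qs = 8·153 - 30 = 1194.
Quantity traded falls to 84. At q = 84 the demand price is (390 - 84)/2 = 153 and the supply price is (30 + 84)/8 = 14.25.
Deadweight loss = ½ · (153 - 14.25) · (306 - 84) = ½ · 138.75 · 222 = 15401.25.

15401.25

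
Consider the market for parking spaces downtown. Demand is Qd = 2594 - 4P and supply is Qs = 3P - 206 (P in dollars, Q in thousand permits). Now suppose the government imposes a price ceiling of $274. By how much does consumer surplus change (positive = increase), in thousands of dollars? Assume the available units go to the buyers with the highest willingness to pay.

In a free market, 2594 - 4P = 3P - 206 gives the equilibrium P* = 400, Q* = 994.
Since 274 < 400, the ceiling is binding.
At P = 274: Qd = 2594 - 4·274 = 1498 and Qs = 3·274 - 206 = 616.
Consumer surplus without the control is ½ · (648.5 - 400) · 994 = 123504.5.
With the ceiling, 616 units are sold at 274 (assume they go to the highest-value buyers). The demand price at Q = 616 is 494.5, so CS = ½ · [(648.5 - 274) + (494.5 - 274)] · 616 = 183260.
Change in consumer surplus = 183260 - 123504.5 = 59755.5.

59755.5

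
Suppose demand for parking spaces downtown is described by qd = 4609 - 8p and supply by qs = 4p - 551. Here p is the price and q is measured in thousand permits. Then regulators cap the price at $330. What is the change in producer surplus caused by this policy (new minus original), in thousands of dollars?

-96900

Setting quantity demanded equal to quantity supplied, 4609 - 8p = 4p - 551, gives p* = 430 and q* = 1169.
Since 330 < 430, the ceiling is binding.
At p = 330: qd = 4609 - 8·330 = 1969 and qs = 4·330 - 551 = 769.
Producer surplus without the control is ½ · (430 - 137.75) · 1169 = 170820.125.
With the ceiling, producers sell 769 units at 330, so PS = ½ · (330 - 137.75) · 769 = 73920.125.
Change in producer surplus = 73920.125 - 170820.125 = -96900.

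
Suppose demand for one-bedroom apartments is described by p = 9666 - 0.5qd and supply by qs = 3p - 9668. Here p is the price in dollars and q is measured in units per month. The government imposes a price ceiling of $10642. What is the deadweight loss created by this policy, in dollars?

0

Rearranging demand gives qd = 19332 - 2p. Setting quantity demanded equal to quantity supplied, 19332 - 2p = 3p - 9668, gives p* = 5800 and q* = 7732.
The ceiling of 10642 is above the equilibrium price 5800, so it is not binding; the market clears at p* = 5800, q* = 7732.
Since the control does not bind, no trades are prevented and deadweight loss is zero.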